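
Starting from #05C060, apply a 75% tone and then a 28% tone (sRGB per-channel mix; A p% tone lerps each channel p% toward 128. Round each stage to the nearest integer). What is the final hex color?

#05C060 is rgb(5, 192, 96).
A 75% tone moves each channel 75% toward 128:
  R: 5 + 0.75×(128−5) = 5 + 92.25 = 97.25 → 97
  G: 192 − 48 = 144 → 144
  B: 96 + 24 = 120 → 120
After the tone: rgb(97, 144, 120) = #619078.
Lerp each channel 28% toward 128:
  R: 97 + 8.68 = 105.68 → 106
  G: 144 − 4.48 = 139.52 → 140
  B: 120 + 0.28×(128−120) = 120 + 2.24 = 122.24 → 122
rgb(106, 140, 122) = #6A8C7A.

#6A8C7A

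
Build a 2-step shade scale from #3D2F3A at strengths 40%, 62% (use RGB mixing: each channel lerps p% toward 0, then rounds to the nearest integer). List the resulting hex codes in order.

#3D2F3A is rgb(61, 47, 58).
40%: (61 − 24.4 = 36.6→37, 47 − 18.8 = 28.2→28, 58 − 23.2 = 34.8→35) → #251C23
62%: (61 − 37.82 = 23.18→23, 47 − 29.14 = 17.86→18, 58 − 35.96 = 22.04→22) → #171216

#251C23, #171216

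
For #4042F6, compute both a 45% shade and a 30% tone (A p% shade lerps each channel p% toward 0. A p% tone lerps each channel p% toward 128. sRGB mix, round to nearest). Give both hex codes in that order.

#232487, #5355D3

#4042F6 is rgb(64, 66, 246).
45% shade:
  R: 64 + 0.45×(0−64) = 64 − 28.8 = 35.2 → 35
  G: 66 + 0.45×(0−66) = 66 − 29.7 = 36.3 → 36
  B: 246 − 110.7 = 135.3 → 135
  → #232487
30% tone:
  R: 64 + 0.3×(128−64) = 64 + 19.2 = 83.2 → 83
  G: 66 + 18.6 = 84.6 → 85
  B: 246 + 0.3×(128−246) = 246 − 35.4 = 210.6 → 211
  → #5355D3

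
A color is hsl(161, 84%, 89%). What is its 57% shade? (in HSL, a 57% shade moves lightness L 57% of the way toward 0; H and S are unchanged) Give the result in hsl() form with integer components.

hsl(161, 84%, 38%)

L moves 57% from 89 toward 0: 89 − 50.73 = 38.27 → 38.
H and S are unchanged.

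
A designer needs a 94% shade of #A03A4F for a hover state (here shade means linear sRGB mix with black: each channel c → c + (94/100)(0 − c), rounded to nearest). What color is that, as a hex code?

#A03A4F is rgb(160, 58, 79).
Lerp each channel 94% toward 0:
  R: 160 − 150.4 = 9.6 → 10
  G: 58 − 54.52 = 3.48 → 3
  B: 79 + 0.94×(0−79) = 79 − 74.26 = 4.74 → 5
rgb(10, 3, 5) = #0A0305.

#0A0305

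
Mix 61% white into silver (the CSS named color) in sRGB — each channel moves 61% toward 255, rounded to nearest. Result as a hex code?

#E6E6E6

CSS silver is rgb(192, 192, 192).
Lerp each channel 61% toward 255:
  R: 192 + 0.61×(255−192) = 192 + 38.43 = 230.43 → 230
  G: 192 + 0.61×(255−192) = 192 + 38.43 = 230.43 → 230
  B: 192 + 0.61×(255−192) = 192 + 38.43 = 230.43 → 230
rgb(230, 230, 230) = #E6E6E6.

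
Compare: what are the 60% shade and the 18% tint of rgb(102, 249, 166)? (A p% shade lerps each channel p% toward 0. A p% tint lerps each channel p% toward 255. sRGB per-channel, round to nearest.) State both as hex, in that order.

#296442, #82FAB6

60% shade:
  R: 102 − 61.2 = 40.8 → 41
  G: 249 + 0.6×(0−249) = 249 − 149.4 = 99.6 → 100
  B: 166 − 99.6 = 66.4 → 66
  → #296442
18% tint:
  R: 102 + 0.18×(255−102) = 102 + 27.54 = 129.54 → 130
  G: 249 + 0.18×(255−249) = 249 + 1.08 = 250.08 → 250
  B: 166 + 0.18×(255−166) = 166 + 16.02 = 182.02 → 182
  → #82FAB6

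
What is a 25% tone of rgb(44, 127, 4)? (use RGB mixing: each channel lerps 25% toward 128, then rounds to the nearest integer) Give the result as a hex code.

Per channel, c → c + 0.25(128 − c):
  R: 44 + 0.25×(128−44) = 44 + 21 = 65 → 65
  G: 127 + 0.25 = 127.25 → 127
  B: 4 + 31 = 35 → 35
rgb(65, 127, 35) = #417F23.

#417F23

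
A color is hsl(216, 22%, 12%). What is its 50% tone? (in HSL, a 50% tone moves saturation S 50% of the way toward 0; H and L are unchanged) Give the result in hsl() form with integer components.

hsl(216, 11%, 12%)

S moves 50% from 22 toward 0: 22 − 11 = 11 → 11.
H and L are unchanged.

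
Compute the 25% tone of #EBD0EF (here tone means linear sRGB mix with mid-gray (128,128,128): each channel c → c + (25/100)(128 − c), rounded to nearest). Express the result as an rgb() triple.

rgb(208, 188, 211)

#EBD0EF is rgb(235, 208, 239).
Lerp each channel 25% toward 128:
  R: 235 + 0.25×(128−235) = 235 − 26.75 = 208.25 → 208
  G: 208 + 0.25×(128−208) = 208 − 20 = 188 → 188
  B: 239 + 0.25×(128−239) = 239 − 27.75 = 211.25 → 211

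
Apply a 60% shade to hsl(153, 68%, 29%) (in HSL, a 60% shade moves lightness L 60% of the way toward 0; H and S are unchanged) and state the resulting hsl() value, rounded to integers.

L moves 60% from 29 toward 0: 29 − 17.4 = 11.6 → 12.
H and S are unchanged.

hsl(153, 68%, 12%)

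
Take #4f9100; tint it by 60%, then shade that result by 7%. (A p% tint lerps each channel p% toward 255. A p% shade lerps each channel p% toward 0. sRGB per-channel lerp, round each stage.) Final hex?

#acc48e

#4f9100 is rgb(79, 145, 0).
A 60% tint moves each channel 60% toward 255:
  R: 79 + 105.6 = 184.6 → 185
  G: 145 + 0.6×(255−145) = 145 + 66 = 211 → 211
  B: 0 + 0.6×(255−0) = 0 + 153 = 153 → 153
After the tint: rgb(185, 211, 153) = #b9d399.
A 7% shade moves each channel 7% toward 0:
  R: 185 + 0.07×(0−185) = 185 − 12.95 = 172.05 → 172
  G: 211 + 0.07×(0−211) = 211 − 14.77 = 196.23 → 196
  B: 153 + 0.07×(0−153) = 153 − 10.71 = 142.29 → 142
rgb(172, 196, 142) = #acc48e.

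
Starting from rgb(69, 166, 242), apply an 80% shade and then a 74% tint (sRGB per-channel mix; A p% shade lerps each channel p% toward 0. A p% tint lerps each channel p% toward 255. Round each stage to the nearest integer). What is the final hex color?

Per channel, c → c + 0.8(0 − c):
  R: 69 + 0.8×(0−69) = 69 − 55.2 = 13.8 → 14
  G: 166 + 0.8×(0−166) = 166 − 132.8 = 33.2 → 33
  B: 242 + 0.8×(0−242) = 242 − 193.6 = 48.4 → 48
After the shade: rgb(14, 33, 48) = #0E2130.
A 74% tint moves each channel 74% toward 255:
  R: 14 + 178.34 = 192.34 → 192
  G: 33 + 0.74×(255−33) = 33 + 164.28 = 197.28 → 197
  B: 48 + 0.74×(255−48) = 48 + 153.18 = 201.18 → 201
rgb(192, 197, 201) = #C0C5C9.

#C0C5C9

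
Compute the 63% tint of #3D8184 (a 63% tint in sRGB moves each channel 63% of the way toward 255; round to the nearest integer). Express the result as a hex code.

#3D8184 is rgb(61, 129, 132).
Per channel, c → c + 0.63(255 − c):
  R: 61 + 122.22 = 183.22 → 183
  G: 129 + 79.38 = 208.38 → 208
  B: 132 + 0.63×(255−132) = 132 + 77.49 = 209.49 → 209
rgb(183, 208, 209) = #B7D0D1.

#B7D0D1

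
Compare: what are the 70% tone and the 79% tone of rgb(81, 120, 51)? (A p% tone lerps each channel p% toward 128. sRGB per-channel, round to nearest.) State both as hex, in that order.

#727E69, #767E70

70% tone:
  R: 81 + 0.7×(128−81) = 81 + 32.9 = 113.9 → 114
  G: 120 + 0.7×(128−120) = 120 + 5.6 = 125.6 → 126
  B: 51 + 0.7×(128−51) = 51 + 53.9 = 104.9 → 105
  → #727E69
79% tone:
  R: 81 + 37.13 = 118.13 → 118
  G: 120 + 0.79×(128−120) = 120 + 6.32 = 126.32 → 126
  B: 51 + 0.79×(128−51) = 51 + 60.83 = 111.83 → 112
  → #767E70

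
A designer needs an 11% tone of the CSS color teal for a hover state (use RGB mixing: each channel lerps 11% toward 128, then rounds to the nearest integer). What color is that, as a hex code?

#0e8080

CSS teal is rgb(0, 128, 128).
An 11% tone moves each channel 11% toward 128:
  R: 0 + 14.08 = 14.08 → 14
  G: 128 + 0 = 128 → 128
  B: 128 + 0.11×(128−128) = 128 + 0 = 128 → 128
rgb(14, 128, 128) = #0e8080.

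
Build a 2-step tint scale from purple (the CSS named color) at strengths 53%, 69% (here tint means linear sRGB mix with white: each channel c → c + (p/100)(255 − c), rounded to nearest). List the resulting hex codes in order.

CSS purple is rgb(128, 0, 128).
53%: (128 + 67.31 = 195.31→195, 0 + 135.15 = 135.15→135, 128 + 67.31 = 195.31→195) → #C387C3
69%: (128 + 87.63 = 215.63→216, 0 + 175.95 = 175.95→176, 128 + 87.63 = 215.63→216) → #D8B0D8

#C387C3, #D8B0D8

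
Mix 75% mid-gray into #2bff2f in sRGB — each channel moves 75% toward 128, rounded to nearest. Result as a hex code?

#2bff2f is rgb(43, 255, 47).
Per channel, c → c + 0.75(128 − c):
  R: 43 + 0.75×(128−43) = 43 + 63.75 = 106.75 → 107
  G: 255 − 95.25 = 159.75 → 160
  B: 47 + 0.75×(128−47) = 47 + 60.75 = 107.75 → 108
rgb(107, 160, 108) = #6ba06c.

#6ba06c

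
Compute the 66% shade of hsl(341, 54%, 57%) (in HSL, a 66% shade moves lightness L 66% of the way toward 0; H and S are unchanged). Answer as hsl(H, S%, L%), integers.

L moves 66% from 57 toward 0: 57 − 37.62 = 19.38 → 19.
H and S are unchanged.

hsl(341, 54%, 19%)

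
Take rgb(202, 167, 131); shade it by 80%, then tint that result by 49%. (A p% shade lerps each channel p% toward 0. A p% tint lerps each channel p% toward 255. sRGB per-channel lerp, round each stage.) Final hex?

#918e8a

An 80% shade moves each channel 80% toward 0:
  R: 202 + 0.8×(0−202) = 202 − 161.6 = 40.4 → 40
  G: 167 + 0.8×(0−167) = 167 − 133.6 = 33.4 → 33
  B: 131 + 0.8×(0−131) = 131 − 104.8 = 26.2 → 26
After the shade: rgb(40, 33, 26) = #28211a.
A 49% tint moves each channel 49% toward 255:
  R: 40 + 0.49×(255−40) = 40 + 105.35 = 145.35 → 145
  G: 33 + 108.78 = 141.78 → 142
  B: 26 + 112.21 = 138.21 → 138
rgb(145, 142, 138) = #918e8a.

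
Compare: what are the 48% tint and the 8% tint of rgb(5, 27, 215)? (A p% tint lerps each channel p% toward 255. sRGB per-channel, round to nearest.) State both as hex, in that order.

#7D88EA, #192DDA

48% tint:
  R: 5 + 0.48×(255−5) = 5 + 120 = 125 → 125
  G: 27 + 0.48×(255−27) = 27 + 109.44 = 136.44 → 136
  B: 215 + 0.48×(255−215) = 215 + 19.2 = 234.2 → 234
  → #7D88EA
8% tint:
  R: 5 + 0.08×(255−5) = 5 + 20 = 25 → 25
  G: 27 + 0.08×(255−27) = 27 + 18.24 = 45.24 → 45
  B: 215 + 0.08×(255−215) = 215 + 3.2 = 218.2 → 218
  → #192DDA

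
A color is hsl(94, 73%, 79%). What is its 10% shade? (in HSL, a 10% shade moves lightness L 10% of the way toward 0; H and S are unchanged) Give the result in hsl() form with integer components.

hsl(94, 73%, 71%)

L moves 10% from 79 toward 0: 79 − 7.9 = 71.1 → 71.
H and S are unchanged.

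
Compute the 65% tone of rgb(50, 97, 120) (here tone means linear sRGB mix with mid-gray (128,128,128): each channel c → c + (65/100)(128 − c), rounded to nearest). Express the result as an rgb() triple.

rgb(101, 117, 125)

Per channel, c → c + 0.65(128 − c):
  R: 50 + 50.7 = 100.7 → 101
  G: 97 + 0.65×(128−97) = 97 + 20.15 = 117.15 → 117
  B: 120 + 0.65×(128−120) = 120 + 5.2 = 125.2 → 125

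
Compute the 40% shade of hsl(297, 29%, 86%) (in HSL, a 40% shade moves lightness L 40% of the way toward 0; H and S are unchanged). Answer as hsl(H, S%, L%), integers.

hsl(297, 29%, 52%)

L moves 40% from 86 toward 0: 86 − 34.4 = 51.6 → 52.
H and S are unchanged.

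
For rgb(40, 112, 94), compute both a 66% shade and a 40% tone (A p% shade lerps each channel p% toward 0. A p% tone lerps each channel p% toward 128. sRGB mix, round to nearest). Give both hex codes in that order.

#0E2620, #4B766C

66% shade:
  R: 40 + 0.66×(0−40) = 40 − 26.4 = 13.6 → 14
  G: 112 + 0.66×(0−112) = 112 − 73.92 = 38.08 → 38
  B: 94 + 0.66×(0−94) = 94 − 62.04 = 31.96 → 32
  → #0E2620
40% tone:
  R: 40 + 0.4×(128−40) = 40 + 35.2 = 75.2 → 75
  G: 112 + 0.4×(128−112) = 112 + 6.4 = 118.4 → 118
  B: 94 + 13.6 = 107.6 → 108
  → #4B766C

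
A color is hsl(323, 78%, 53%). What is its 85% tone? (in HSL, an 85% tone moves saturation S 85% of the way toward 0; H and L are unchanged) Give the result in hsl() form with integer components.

hsl(323, 12%, 53%)

S moves 85% from 78 toward 0: 78 − 66.3 = 11.7 → 12.
H and L are unchanged.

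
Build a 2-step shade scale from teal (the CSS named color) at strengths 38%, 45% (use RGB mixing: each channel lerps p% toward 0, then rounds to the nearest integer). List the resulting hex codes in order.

#004f4f, #004646

CSS teal is rgb(0, 128, 128).
38%: (0→0, 128 − 48.64 = 79.36→79, 128 − 48.64 = 79.36→79) → #004f4f
45%: (0→0, 128 − 57.6 = 70.4→70, 128 − 57.6 = 70.4→70) → #004646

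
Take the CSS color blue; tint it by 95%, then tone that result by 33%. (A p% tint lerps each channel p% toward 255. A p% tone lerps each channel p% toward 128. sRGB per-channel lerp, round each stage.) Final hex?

#CCCCD5

CSS blue is rgb(0, 0, 255).
A 95% tint moves each channel 95% toward 255:
  R: 0 + 242.25 = 242.25 → 242
  G: 0 + 0.95×(255−0) = 0 + 242.25 = 242.25 → 242
  B: 255 + 0.95×(255−255) = 255 + 0 = 255 → 255
After the tint: rgb(242, 242, 255) = #F2F2FF.
Per channel, c → c + 0.33(128 − c):
  R: 242 − 37.62 = 204.38 → 204
  G: 242 − 37.62 = 204.38 → 204
  B: 255 + 0.33×(128−255) = 255 − 41.91 = 213.09 → 213
rgb(204, 204, 213) = #CCCCD5.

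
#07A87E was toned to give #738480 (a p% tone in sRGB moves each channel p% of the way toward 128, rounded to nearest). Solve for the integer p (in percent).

89%

#07A87E is rgb(7, 168, 126); #738480 is rgb(115, 132, 128).
On the R channel (widest range): 115 ≈ 7 + (p/100)(128 − 7), so p ≈ 100×(115 − 7)/(128 − 7) = 10800/121 = 89.26.
p = 89 reproduces all three channels after rounding.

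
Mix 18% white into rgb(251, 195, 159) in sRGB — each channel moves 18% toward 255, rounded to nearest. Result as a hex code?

#FCCEB0

Lerp each channel 18% toward 255:
  R: 251 + 0.72 = 251.72 → 252
  G: 195 + 0.18×(255−195) = 195 + 10.8 = 205.8 → 206
  B: 159 + 17.28 = 176.28 → 176
rgb(252, 206, 176) = #FCCEB0.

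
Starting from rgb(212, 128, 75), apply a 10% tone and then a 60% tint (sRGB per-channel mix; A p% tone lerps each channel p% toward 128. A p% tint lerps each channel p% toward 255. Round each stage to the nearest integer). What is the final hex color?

Per channel, c → c + 0.1(128 − c):
  R: 212 − 8.4 = 203.6 → 204
  G: 128 + 0.1×(128−128) = 128 + 0 = 128 → 128
  B: 75 + 0.1×(128−75) = 75 + 5.3 = 80.3 → 80
After the tone: rgb(204, 128, 80) = #CC8050.
Per channel, c → c + 0.6(255 − c):
  R: 204 + 30.6 = 234.6 → 235
  G: 128 + 76.2 = 204.2 → 204
  B: 80 + 0.6×(255−80) = 80 + 105 = 185 → 185
rgb(235, 204, 185) = #EBCCB9.

#EBCCB9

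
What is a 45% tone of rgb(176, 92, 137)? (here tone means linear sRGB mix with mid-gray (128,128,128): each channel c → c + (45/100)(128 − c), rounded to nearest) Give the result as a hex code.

#9A6C85

Lerp each channel 45% toward 128:
  R: 176 + 0.45×(128−176) = 176 − 21.6 = 154.4 → 154
  G: 92 + 0.45×(128−92) = 92 + 16.2 = 108.2 → 108
  B: 137 + 0.45×(128−137) = 137 − 4.05 = 132.95 → 133
rgb(154, 108, 133) = #9A6C85.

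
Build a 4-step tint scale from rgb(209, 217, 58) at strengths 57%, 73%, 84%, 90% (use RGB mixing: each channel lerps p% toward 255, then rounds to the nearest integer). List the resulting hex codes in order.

#ebefaa, #f3f5ca, #f8f9df, #fafbeb

57%: (209 + 26.22 = 235.22→235, 217 + 21.66 = 238.66→239, 58 + 112.29 = 170.29→170) → #ebefaa
73%: (209 + 33.58 = 242.58→243, 217 + 27.74 = 244.74→245, 58 + 143.81 = 201.81→202) → #f3f5ca
84%: (209 + 38.64 = 247.64→248, 217 + 31.92 = 248.92→249, 58 + 165.48 = 223.48→223) → #f8f9df
90%: (209 + 41.4 = 250.4→250, 217 + 34.2 = 251.2→251, 58 + 177.3 = 235.3→235) → #fafbeb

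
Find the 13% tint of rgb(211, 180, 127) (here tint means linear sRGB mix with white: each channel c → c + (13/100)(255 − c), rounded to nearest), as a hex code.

A 13% tint moves each channel 13% toward 255:
  R: 211 + 5.72 = 216.72 → 217
  G: 180 + 9.75 = 189.75 → 190
  B: 127 + 0.13×(255−127) = 127 + 16.64 = 143.64 → 144
rgb(217, 190, 144) = #D9BE90.

#D9BE90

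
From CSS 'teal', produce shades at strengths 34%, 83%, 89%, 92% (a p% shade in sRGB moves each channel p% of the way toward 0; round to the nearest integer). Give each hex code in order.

#005454, #001616, #000E0E, #000A0A

CSS teal is rgb(0, 128, 128).
34%: (0→0, 128 − 43.52 = 84.48→84, 128 − 43.52 = 84.48→84) → #005454
83%: (0→0, 128 − 106.24 = 21.76→22, 128 − 106.24 = 21.76→22) → #001616
89%: (0→0, 128 − 113.92 = 14.08→14, 128 − 113.92 = 14.08→14) → #000E0E
92%: (0→0, 128 − 117.76 = 10.24→10, 128 − 117.76 = 10.24→10) → #000A0A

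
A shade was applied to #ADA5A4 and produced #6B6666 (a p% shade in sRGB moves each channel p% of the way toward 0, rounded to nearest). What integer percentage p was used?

#ADA5A4 is rgb(173, 165, 164); #6B6666 is rgb(107, 102, 102).
On the R channel (widest range): 107 ≈ 173 + (p/100)(0 − 173), so p ≈ 100×(107 − 173)/(0 − 173) = -6600/-173 = 38.15.
p = 38 reproduces all three channels after rounding.

38%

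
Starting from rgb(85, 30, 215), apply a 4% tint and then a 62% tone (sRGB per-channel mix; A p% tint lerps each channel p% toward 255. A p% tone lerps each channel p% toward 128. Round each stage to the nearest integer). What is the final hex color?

Per channel, c → c + 0.04(255 − c):
  R: 85 + 0.04×(255−85) = 85 + 6.8 = 91.8 → 92
  G: 30 + 0.04×(255−30) = 30 + 9 = 39 → 39
  B: 215 + 0.04×(255−215) = 215 + 1.6 = 216.6 → 217
After the tint: rgb(92, 39, 217) = #5C27D9.
A 62% tone moves each channel 62% toward 128:
  R: 92 + 0.62×(128−92) = 92 + 22.32 = 114.32 → 114
  G: 39 + 0.62×(128−39) = 39 + 55.18 = 94.18 → 94
  B: 217 + 0.62×(128−217) = 217 − 55.18 = 161.82 → 162
rgb(114, 94, 162) = #725EA2.

#725EA2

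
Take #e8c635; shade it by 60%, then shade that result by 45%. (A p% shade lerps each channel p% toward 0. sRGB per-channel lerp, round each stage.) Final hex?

#332b0c

#e8c635 is rgb(232, 198, 53).
A 60% shade moves each channel 60% toward 0:
  R: 232 + 0.6×(0−232) = 232 − 139.2 = 92.8 → 93
  G: 198 − 118.8 = 79.2 → 79
  B: 53 + 0.6×(0−53) = 53 − 31.8 = 21.2 → 21
After the shade: rgb(93, 79, 21) = #5d4f15.
A 45% shade moves each channel 45% toward 0:
  R: 93 + 0.45×(0−93) = 93 − 41.85 = 51.15 → 51
  G: 79 + 0.45×(0−79) = 79 − 35.55 = 43.45 → 43
  B: 21 + 0.45×(0−21) = 21 − 9.45 = 11.55 → 12
rgb(51, 43, 12) = #332b0c.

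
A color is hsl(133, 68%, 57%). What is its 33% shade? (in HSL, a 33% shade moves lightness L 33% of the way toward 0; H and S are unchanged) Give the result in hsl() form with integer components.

hsl(133, 68%, 38%)

L moves 33% from 57 toward 0: 57 − 18.81 = 38.19 → 38.
H and S are unchanged.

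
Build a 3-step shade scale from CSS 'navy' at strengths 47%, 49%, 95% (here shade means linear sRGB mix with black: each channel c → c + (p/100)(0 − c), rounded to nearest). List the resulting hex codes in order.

#000044, #000041, #000006

CSS navy is rgb(0, 0, 128).
47%: (0→0, 0→0, 128 − 60.16 = 67.84→68) → #000044
49%: (0→0, 0→0, 128 − 62.72 = 65.28→65) → #000041
95%: (0→0, 0→0, 128 − 121.6 = 6.4→6) → #000006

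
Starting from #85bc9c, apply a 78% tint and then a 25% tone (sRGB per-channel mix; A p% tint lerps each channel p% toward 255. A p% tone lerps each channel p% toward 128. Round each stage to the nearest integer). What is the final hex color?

#85bc9c is rgb(133, 188, 156).
Per channel, c → c + 0.78(255 − c):
  R: 133 + 0.78×(255−133) = 133 + 95.16 = 228.16 → 228
  G: 188 + 52.26 = 240.26 → 240
  B: 156 + 77.22 = 233.22 → 233
After the tint: rgb(228, 240, 233) = #e4f0e9.
Lerp each channel 25% toward 128:
  R: 228 + 0.25×(128−228) = 228 − 25 = 203 → 203
  G: 240 + 0.25×(128−240) = 240 − 28 = 212 → 212
  B: 233 + 0.25×(128−233) = 233 − 26.25 = 206.75 → 207
rgb(203, 212, 207) = #cbd4cf.

#cbd4cf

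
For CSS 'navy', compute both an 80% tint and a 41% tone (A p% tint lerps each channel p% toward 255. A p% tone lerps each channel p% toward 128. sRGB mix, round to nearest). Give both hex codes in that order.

#CCCCE6, #343480

CSS navy is rgb(0, 0, 128).
80% tint:
  R: 0 + 0.8×(255−0) = 0 + 204 = 204 → 204
  G: 0 + 204 = 204 → 204
  B: 128 + 101.6 = 229.6 → 230
  → #CCCCE6
41% tone:
  R: 0 + 0.41×(128−0) = 0 + 52.48 = 52.48 → 52
  G: 0 + 0.41×(128−0) = 0 + 52.48 = 52.48 → 52
  B: 128 + 0 = 128 → 128
  → #343480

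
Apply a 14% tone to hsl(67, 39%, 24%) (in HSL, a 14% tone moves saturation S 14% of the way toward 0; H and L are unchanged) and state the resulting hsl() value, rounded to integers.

S moves 14% from 39 toward 0: 39 − 5.46 = 33.54 → 34.
H and L are unchanged.

hsl(67, 34%, 24%)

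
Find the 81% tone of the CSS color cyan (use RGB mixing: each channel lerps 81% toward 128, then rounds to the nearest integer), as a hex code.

#689898

CSS cyan is rgb(0, 255, 255).
Lerp each channel 81% toward 128:
  R: 0 + 103.68 = 103.68 → 104
  G: 255 + 0.81×(128−255) = 255 − 102.87 = 152.13 → 152
  B: 255 + 0.81×(128−255) = 255 − 102.87 = 152.13 → 152
rgb(104, 152, 152) = #689898.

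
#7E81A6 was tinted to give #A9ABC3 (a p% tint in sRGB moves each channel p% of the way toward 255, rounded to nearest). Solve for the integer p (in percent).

33%

#7E81A6 is rgb(126, 129, 166); #A9ABC3 is rgb(169, 171, 195).
On the R channel (widest range): 169 ≈ 126 + (p/100)(255 − 126), so p ≈ 100×(169 − 126)/(255 − 126) = 4300/129 = 33.33.
p = 33 reproduces all three channels after rounding.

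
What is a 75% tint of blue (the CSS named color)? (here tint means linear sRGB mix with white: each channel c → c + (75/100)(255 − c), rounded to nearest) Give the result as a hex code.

#BFBFFF

CSS blue is rgb(0, 0, 255).
Lerp each channel 75% toward 255:
  R: 0 + 0.75×(255−0) = 0 + 191.25 = 191.25 → 191
  G: 0 + 0.75×(255−0) = 0 + 191.25 = 191.25 → 191
  B: 255 + 0 = 255 → 255
rgb(191, 191, 255) = #BFBFFF.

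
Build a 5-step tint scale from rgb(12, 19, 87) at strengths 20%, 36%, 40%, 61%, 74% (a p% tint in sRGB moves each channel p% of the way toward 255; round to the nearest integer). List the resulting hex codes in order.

#3D4279, #636893, #6D719A, #A0A3BD, #C0C2D3

20%: (12 + 48.6 = 60.6→61, 19 + 47.2 = 66.2→66, 87 + 33.6 = 120.6→121) → #3D4279
36%: (12 + 87.48 = 99.48→99, 19 + 84.96 = 103.96→104, 87 + 60.48 = 147.48→147) → #636893
40%: (12 + 97.2 = 109.2→109, 19 + 94.4 = 113.4→113, 87 + 67.2 = 154.2→154) → #6D719A
61%: (12 + 148.23 = 160.23→160, 19 + 143.96 = 162.96→163, 87 + 102.48 = 189.48→189) → #A0A3BD
74%: (12 + 179.82 = 191.82→192, 19 + 174.64 = 193.64→194, 87 + 124.32 = 211.32→211) → #C0C2D3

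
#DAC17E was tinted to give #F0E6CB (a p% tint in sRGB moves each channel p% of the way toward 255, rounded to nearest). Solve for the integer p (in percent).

60%

#DAC17E is rgb(218, 193, 126); #F0E6CB is rgb(240, 230, 203).
On the B channel (widest range): 203 ≈ 126 + (p/100)(255 − 126), so p ≈ 100×(203 − 126)/(255 − 126) = 7700/129 = 59.69.
p = 60 reproduces all three channels after rounding.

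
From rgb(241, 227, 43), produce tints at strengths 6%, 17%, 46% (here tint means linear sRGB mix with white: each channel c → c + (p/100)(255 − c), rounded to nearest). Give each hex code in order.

6%: (241 + 0.84 = 241.84→242, 227 + 1.68 = 228.68→229, 43 + 12.72 = 55.72→56) → #f2e538
17%: (241 + 2.38 = 243.38→243, 227 + 4.76 = 231.76→232, 43 + 36.04 = 79.04→79) → #f3e84f
46%: (241 + 6.44 = 247.44→247, 227 + 12.88 = 239.88→240, 43 + 97.52 = 140.52→141) → #f7f08d

#f2e538, #f3e84f, #f7f08d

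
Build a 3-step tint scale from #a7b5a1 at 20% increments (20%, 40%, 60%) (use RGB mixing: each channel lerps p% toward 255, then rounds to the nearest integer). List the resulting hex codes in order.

#b9c4b4, #cad3c7, #dce1d9

#a7b5a1 is rgb(167, 181, 161).
20%: (167 + 17.6 = 184.6→185, 181 + 14.8 = 195.8→196, 161 + 18.8 = 179.8→180) → #b9c4b4
40%: (167 + 35.2 = 202.2→202, 181 + 29.6 = 210.6→211, 161 + 37.6 = 198.6→199) → #cad3c7
60%: (167 + 52.8 = 219.8→220, 181 + 44.4 = 225.4→225, 161 + 56.4 = 217.4→217) → #dce1d9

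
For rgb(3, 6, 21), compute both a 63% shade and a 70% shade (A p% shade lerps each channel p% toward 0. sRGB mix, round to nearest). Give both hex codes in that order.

63% shade:
  R: 3 + 0.63×(0−3) = 3 − 1.89 = 1.11 → 1
  G: 6 − 3.78 = 2.22 → 2
  B: 21 + 0.63×(0−21) = 21 − 13.23 = 7.77 → 8
  → #010208
70% shade:
  R: 3 + 0.7×(0−3) = 3 − 2.1 = 0.9 → 1
  G: 6 + 0.7×(0−6) = 6 − 4.2 = 1.8 → 2
  B: 21 + 0.7×(0−21) = 21 − 14.7 = 6.3 → 6
  → #010206

#010208, #010206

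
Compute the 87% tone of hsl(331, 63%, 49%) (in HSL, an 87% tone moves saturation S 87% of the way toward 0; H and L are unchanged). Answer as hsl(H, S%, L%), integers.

S moves 87% from 63 toward 0: 63 − 54.81 = 8.19 → 8.
H and L are unchanged.

hsl(331, 8%, 49%)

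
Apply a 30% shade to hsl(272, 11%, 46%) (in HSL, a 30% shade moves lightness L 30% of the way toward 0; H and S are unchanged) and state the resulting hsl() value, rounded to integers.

hsl(272, 11%, 32%)

L moves 30% from 46 toward 0: 46 − 13.8 = 32.2 → 32.
H and S are unchanged.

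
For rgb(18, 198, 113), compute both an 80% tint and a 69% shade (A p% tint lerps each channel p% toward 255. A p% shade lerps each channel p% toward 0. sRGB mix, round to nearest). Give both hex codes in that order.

#D0F4E3, #063D23

80% tint:
  R: 18 + 189.6 = 207.6 → 208
  G: 198 + 0.8×(255−198) = 198 + 45.6 = 243.6 → 244
  B: 113 + 0.8×(255−113) = 113 + 113.6 = 226.6 → 227
  → #D0F4E3
69% shade:
  R: 18 − 12.42 = 5.58 → 6
  G: 198 + 0.69×(0−198) = 198 − 136.62 = 61.38 → 61
  B: 113 + 0.69×(0−113) = 113 − 77.97 = 35.03 → 35
  → #063D23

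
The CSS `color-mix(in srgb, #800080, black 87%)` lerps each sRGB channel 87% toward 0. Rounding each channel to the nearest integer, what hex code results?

#800080 is rgb(128, 0, 128).
Per channel, c → c + 0.87(0 − c):
  R: 128 + 0.87×(0−128) = 128 − 111.36 = 16.64 → 17
  G: 0 + 0 = 0 → 0
  B: 128 + 0.87×(0−128) = 128 − 111.36 = 16.64 → 17
rgb(17, 0, 17) = #110011.

#110011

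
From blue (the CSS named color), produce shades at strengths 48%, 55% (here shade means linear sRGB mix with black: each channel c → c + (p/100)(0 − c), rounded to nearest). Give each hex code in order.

CSS blue is rgb(0, 0, 255).
48%: (0→0, 0→0, 255 − 122.4 = 132.6→133) → #000085
55%: (0→0, 0→0, 255 − 140.25 = 114.75→115) → #000073

#000085, #000073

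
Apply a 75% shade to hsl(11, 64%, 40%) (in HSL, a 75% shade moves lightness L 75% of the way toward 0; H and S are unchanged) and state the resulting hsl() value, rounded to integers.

L moves 75% from 40 toward 0: 40 − 30 = 10 → 10.
H and S are unchanged.

hsl(11, 64%, 10%)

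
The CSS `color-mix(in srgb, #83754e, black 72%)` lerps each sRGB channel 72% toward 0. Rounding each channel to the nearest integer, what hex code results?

#252116

#83754e is rgb(131, 117, 78).
Lerp each channel 72% toward 0:
  R: 131 + 0.72×(0−131) = 131 − 94.32 = 36.68 → 37
  G: 117 + 0.72×(0−117) = 117 − 84.24 = 32.76 → 33
  B: 78 + 0.72×(0−78) = 78 − 56.16 = 21.84 → 22
rgb(37, 33, 22) = #252116.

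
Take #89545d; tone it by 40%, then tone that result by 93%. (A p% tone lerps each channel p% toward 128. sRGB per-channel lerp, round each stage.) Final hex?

#807e7f

#89545d is rgb(137, 84, 93).
Lerp each channel 40% toward 128:
  R: 137 + 0.4×(128−137) = 137 − 3.6 = 133.4 → 133
  G: 84 + 17.6 = 101.6 → 102
  B: 93 + 14 = 107 → 107
After the tone: rgb(133, 102, 107) = #85666b.
A 93% tone moves each channel 93% toward 128:
  R: 133 + 0.93×(128−133) = 133 − 4.65 = 128.35 → 128
  G: 102 + 24.18 = 126.18 → 126
  B: 107 + 19.53 = 126.53 → 127
rgb(128, 126, 127) = #807e7f.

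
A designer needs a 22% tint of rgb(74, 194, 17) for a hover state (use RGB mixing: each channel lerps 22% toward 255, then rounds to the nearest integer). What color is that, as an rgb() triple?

Per channel, c → c + 0.22(255 − c):
  R: 74 + 39.82 = 113.82 → 114
  G: 194 + 0.22×(255−194) = 194 + 13.42 = 207.42 → 207
  B: 17 + 0.22×(255−17) = 17 + 52.36 = 69.36 → 69

rgb(114, 207, 69)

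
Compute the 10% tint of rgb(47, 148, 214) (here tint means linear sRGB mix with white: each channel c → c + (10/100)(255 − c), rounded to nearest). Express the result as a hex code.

A 10% tint moves each channel 10% toward 255:
  R: 47 + 0.1×(255−47) = 47 + 20.8 = 67.8 → 68
  G: 148 + 10.7 = 158.7 → 159
  B: 214 + 0.1×(255−214) = 214 + 4.1 = 218.1 → 218
rgb(68, 159, 218) = #449fda.

#449fda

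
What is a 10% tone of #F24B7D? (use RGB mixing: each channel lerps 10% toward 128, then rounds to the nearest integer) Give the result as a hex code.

#E7507D

#F24B7D is rgb(242, 75, 125).
Per channel, c → c + 0.1(128 − c):
  R: 242 + 0.1×(128−242) = 242 − 11.4 = 230.6 → 231
  G: 75 + 0.1×(128−75) = 75 + 5.3 = 80.3 → 80
  B: 125 + 0.1×(128−125) = 125 + 0.3 = 125.3 → 125
rgb(231, 80, 125) = #E7507D.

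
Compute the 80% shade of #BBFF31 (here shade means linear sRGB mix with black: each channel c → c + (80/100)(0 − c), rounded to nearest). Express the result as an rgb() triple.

rgb(37, 51, 10)

#BBFF31 is rgb(187, 255, 49).
An 80% shade moves each channel 80% toward 0:
  R: 187 + 0.8×(0−187) = 187 − 149.6 = 37.4 → 37
  G: 255 − 204 = 51 → 51
  B: 49 + 0.8×(0−49) = 49 − 39.2 = 9.8 → 10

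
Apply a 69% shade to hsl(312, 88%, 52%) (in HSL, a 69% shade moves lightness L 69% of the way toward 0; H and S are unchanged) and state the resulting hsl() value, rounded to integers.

hsl(312, 88%, 16%)

L moves 69% from 52 toward 0: 52 − 35.88 = 16.12 → 16.
H and S are unchanged.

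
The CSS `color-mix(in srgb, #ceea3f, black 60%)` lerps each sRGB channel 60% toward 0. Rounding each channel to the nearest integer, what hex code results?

#525e19

#ceea3f is rgb(206, 234, 63).
Per channel, c → c + 0.6(0 − c):
  R: 206 − 123.6 = 82.4 → 82
  G: 234 − 140.4 = 93.6 → 94
  B: 63 + 0.6×(0−63) = 63 − 37.8 = 25.2 → 25
rgb(82, 94, 25) = #525e19.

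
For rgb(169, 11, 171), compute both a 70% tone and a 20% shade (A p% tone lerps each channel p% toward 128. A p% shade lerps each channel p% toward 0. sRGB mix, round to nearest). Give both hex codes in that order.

70% tone:
  R: 169 + 0.7×(128−169) = 169 − 28.7 = 140.3 → 140
  G: 11 + 81.9 = 92.9 → 93
  B: 171 + 0.7×(128−171) = 171 − 30.1 = 140.9 → 141
  → #8c5d8d
20% shade:
  R: 169 + 0.2×(0−169) = 169 − 33.8 = 135.2 → 135
  G: 11 + 0.2×(0−11) = 11 − 2.2 = 8.8 → 9
  B: 171 − 34.2 = 136.8 → 137
  → #870989

#8c5d8d, #870989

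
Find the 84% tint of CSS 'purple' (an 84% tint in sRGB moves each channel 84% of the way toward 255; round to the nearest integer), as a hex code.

#ebd6eb

CSS purple is rgb(128, 0, 128).
Lerp each channel 84% toward 255:
  R: 128 + 106.68 = 234.68 → 235
  G: 0 + 214.2 = 214.2 → 214
  B: 128 + 0.84×(255−128) = 128 + 106.68 = 234.68 → 235
rgb(235, 214, 235) = #ebd6eb.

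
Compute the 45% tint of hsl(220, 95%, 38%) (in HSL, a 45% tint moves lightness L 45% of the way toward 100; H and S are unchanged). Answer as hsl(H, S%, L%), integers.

hsl(220, 95%, 66%)

L moves 45% from 38 toward 100: 38 + 27.9 = 65.9 → 66.
H and S are unchanged.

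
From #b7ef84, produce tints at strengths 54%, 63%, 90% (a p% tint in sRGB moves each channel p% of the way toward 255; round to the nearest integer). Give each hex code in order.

#def8c6, #e4f9d1, #f8fdf3

#b7ef84 is rgb(183, 239, 132).
54%: (183 + 38.88 = 221.88→222, 239 + 8.64 = 247.64→248, 132 + 66.42 = 198.42→198) → #def8c6
63%: (183 + 45.36 = 228.36→228, 239 + 10.08 = 249.08→249, 132 + 77.49 = 209.49→209) → #e4f9d1
90%: (183 + 64.8 = 247.8→248, 239 + 14.4 = 253.4→253, 132 + 110.7 = 242.7→243) → #f8fdf3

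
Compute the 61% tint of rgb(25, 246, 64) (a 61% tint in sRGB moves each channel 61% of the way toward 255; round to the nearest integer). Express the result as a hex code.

Lerp each channel 61% toward 255:
  R: 25 + 140.3 = 165.3 → 165
  G: 246 + 0.61×(255−246) = 246 + 5.49 = 251.49 → 251
  B: 64 + 0.61×(255−64) = 64 + 116.51 = 180.51 → 181
rgb(165, 251, 181) = #a5fbb5.

#a5fbb5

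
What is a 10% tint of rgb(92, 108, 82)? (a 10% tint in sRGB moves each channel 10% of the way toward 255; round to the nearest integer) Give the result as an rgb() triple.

rgb(108, 123, 99)

A 10% tint moves each channel 10% toward 255:
  R: 92 + 0.1×(255−92) = 92 + 16.3 = 108.3 → 108
  G: 108 + 14.7 = 122.7 → 123
  B: 82 + 17.3 = 99.3 → 99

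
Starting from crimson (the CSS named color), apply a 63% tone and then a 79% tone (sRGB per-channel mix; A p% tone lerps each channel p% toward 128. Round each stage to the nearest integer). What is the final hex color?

CSS crimson is rgb(220, 20, 60).
A 63% tone moves each channel 63% toward 128:
  R: 220 + 0.63×(128−220) = 220 − 57.96 = 162.04 → 162
  G: 20 + 0.63×(128−20) = 20 + 68.04 = 88.04 → 88
  B: 60 + 0.63×(128−60) = 60 + 42.84 = 102.84 → 103
After the tone: rgb(162, 88, 103) = #A25867.
Lerp each channel 79% toward 128:
  R: 162 + 0.79×(128−162) = 162 − 26.86 = 135.14 → 135
  G: 88 + 0.79×(128−88) = 88 + 31.6 = 119.6 → 120
  B: 103 + 0.79×(128−103) = 103 + 19.75 = 122.75 → 123
rgb(135, 120, 123) = #87787B.

#87787B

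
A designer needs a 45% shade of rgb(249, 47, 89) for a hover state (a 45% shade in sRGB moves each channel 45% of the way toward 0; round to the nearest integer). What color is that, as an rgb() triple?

rgb(137, 26, 49)

A 45% shade moves each channel 45% toward 0:
  R: 249 − 112.05 = 136.95 → 137
  G: 47 + 0.45×(0−47) = 47 − 21.15 = 25.85 → 26
  B: 89 + 0.45×(0−89) = 89 − 40.05 = 48.95 → 49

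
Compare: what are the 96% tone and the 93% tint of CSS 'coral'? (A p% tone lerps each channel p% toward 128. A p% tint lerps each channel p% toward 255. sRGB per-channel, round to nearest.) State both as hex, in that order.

CSS coral is rgb(255, 127, 80).
96% tone:
  R: 255 − 121.92 = 133.08 → 133
  G: 127 + 0.96×(128−127) = 127 + 0.96 = 127.96 → 128
  B: 80 + 0.96×(128−80) = 80 + 46.08 = 126.08 → 126
  → #85807E
93% tint:
  R: 255 + 0.93×(255−255) = 255 + 0 = 255 → 255
  G: 127 + 0.93×(255−127) = 127 + 119.04 = 246.04 → 246
  B: 80 + 162.75 = 242.75 → 243
  → #FFF6F3

#85807E, #FFF6F3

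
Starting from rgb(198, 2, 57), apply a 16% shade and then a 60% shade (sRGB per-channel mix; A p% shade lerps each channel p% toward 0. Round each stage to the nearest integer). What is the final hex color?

#420113

A 16% shade moves each channel 16% toward 0:
  R: 198 − 31.68 = 166.32 → 166
  G: 2 + 0.16×(0−2) = 2 − 0.32 = 1.68 → 2
  B: 57 + 0.16×(0−57) = 57 − 9.12 = 47.88 → 48
After the shade: rgb(166, 2, 48) = #a60230.
Lerp each channel 60% toward 0:
  R: 166 + 0.6×(0−166) = 166 − 99.6 = 66.4 → 66
  G: 2 − 1.2 = 0.8 → 1
  B: 48 + 0.6×(0−48) = 48 − 28.8 = 19.2 → 19
rgb(66, 1, 19) = #420113.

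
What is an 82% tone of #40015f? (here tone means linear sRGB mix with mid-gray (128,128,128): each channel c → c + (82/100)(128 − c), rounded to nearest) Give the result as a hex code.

#74697a

#40015f is rgb(64, 1, 95).
An 82% tone moves each channel 82% toward 128:
  R: 64 + 52.48 = 116.48 → 116
  G: 1 + 0.82×(128−1) = 1 + 104.14 = 105.14 → 105
  B: 95 + 27.06 = 122.06 → 122
rgb(116, 105, 122) = #74697a.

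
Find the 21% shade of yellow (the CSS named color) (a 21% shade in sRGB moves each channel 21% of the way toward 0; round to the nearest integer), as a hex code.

#C9C900

CSS yellow is rgb(255, 255, 0).
Per channel, c → c + 0.21(0 − c):
  R: 255 − 53.55 = 201.45 → 201
  G: 255 + 0.21×(0−255) = 255 − 53.55 = 201.45 → 201
  B: 0 + 0.21×(0−0) = 0 + 0 = 0 → 0
rgb(201, 201, 0) = #C9C900.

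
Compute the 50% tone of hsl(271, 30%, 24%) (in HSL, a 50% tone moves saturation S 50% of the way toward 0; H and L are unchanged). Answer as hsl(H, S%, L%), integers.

hsl(271, 15%, 24%)

S moves 50% from 30 toward 0: 30 − 15 = 15 → 15.
H and L are unchanged.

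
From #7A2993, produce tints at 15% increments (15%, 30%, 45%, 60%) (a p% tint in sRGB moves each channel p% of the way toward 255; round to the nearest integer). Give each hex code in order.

#7A2993 is rgb(122, 41, 147).
15%: (122 + 19.95 = 141.95→142, 41 + 32.1 = 73.1→73, 147 + 16.2 = 163.2→163) → #8E49A3
30%: (122 + 39.9 = 161.9→162, 41 + 64.2 = 105.2→105, 147 + 32.4 = 179.4→179) → #A269B3
45%: (122 + 59.85 = 181.85→182, 41 + 96.3 = 137.3→137, 147 + 48.6 = 195.6→196) → #B689C4
60%: (122 + 79.8 = 201.8→202, 41 + 128.4 = 169.4→169, 147 + 64.8 = 211.8→212) → #CAA9D4

#8E49A3, #A269B3, #B689C4, #CAA9D4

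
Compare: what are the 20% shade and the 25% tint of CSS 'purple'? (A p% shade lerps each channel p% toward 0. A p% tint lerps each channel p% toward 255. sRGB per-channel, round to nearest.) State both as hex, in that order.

CSS purple is rgb(128, 0, 128).
20% shade:
  R: 128 − 25.6 = 102.4 → 102
  G: 0 + 0 = 0 → 0
  B: 128 − 25.6 = 102.4 → 102
  → #660066
25% tint:
  R: 128 + 31.75 = 159.75 → 160
  G: 0 + 0.25×(255−0) = 0 + 63.75 = 63.75 → 64
  B: 128 + 0.25×(255−128) = 128 + 31.75 = 159.75 → 160
  → #A040A0

#660066, #A040A0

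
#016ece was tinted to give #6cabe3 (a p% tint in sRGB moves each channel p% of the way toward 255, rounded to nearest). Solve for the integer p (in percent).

#016ece is rgb(1, 110, 206); #6cabe3 is rgb(108, 171, 227).
On the R channel (widest range): 108 ≈ 1 + (p/100)(255 − 1), so p ≈ 100×(108 − 1)/(255 − 1) = 10700/254 = 42.13.
p = 42 reproduces all three channels after rounding.

42%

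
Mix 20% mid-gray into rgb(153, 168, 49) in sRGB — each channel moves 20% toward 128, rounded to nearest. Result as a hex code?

#94A041

Lerp each channel 20% toward 128:
  R: 153 − 5 = 148 → 148
  G: 168 + 0.2×(128−168) = 168 − 8 = 160 → 160
  B: 49 + 0.2×(128−49) = 49 + 15.8 = 64.8 → 65
rgb(148, 160, 65) = #94A041.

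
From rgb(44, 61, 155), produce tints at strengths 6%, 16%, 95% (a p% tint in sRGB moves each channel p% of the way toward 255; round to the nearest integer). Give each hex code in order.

6%: (44 + 12.66 = 56.66→57, 61 + 11.64 = 72.64→73, 155 + 6 = 161→161) → #3949A1
16%: (44 + 33.76 = 77.76→78, 61 + 31.04 = 92.04→92, 155 + 16 = 171→171) → #4E5CAB
95%: (44 + 200.45 = 244.45→244, 61 + 184.3 = 245.3→245, 155 + 95 = 250→250) → #F4F5FA

#3949A1, #4E5CAB, #F4F5FA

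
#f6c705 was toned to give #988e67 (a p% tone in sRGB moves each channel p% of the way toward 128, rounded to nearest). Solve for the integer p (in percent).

#f6c705 is rgb(246, 199, 5); #988e67 is rgb(152, 142, 103).
On the B channel (widest range): 103 ≈ 5 + (p/100)(128 − 5), so p ≈ 100×(103 − 5)/(128 − 5) = 9800/123 = 79.67.
p = 80 reproduces all three channels after rounding.

80%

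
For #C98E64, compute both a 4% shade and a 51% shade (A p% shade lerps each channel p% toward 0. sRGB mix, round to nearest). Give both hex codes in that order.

#C98E64 is rgb(201, 142, 100).
4% shade:
  R: 201 + 0.04×(0−201) = 201 − 8.04 = 192.96 → 193
  G: 142 − 5.68 = 136.32 → 136
  B: 100 + 0.04×(0−100) = 100 − 4 = 96 → 96
  → #C18860
51% shade:
  R: 201 + 0.51×(0−201) = 201 − 102.51 = 98.49 → 98
  G: 142 + 0.51×(0−142) = 142 − 72.42 = 69.58 → 70
  B: 100 + 0.51×(0−100) = 100 − 51 = 49 → 49
  → #624631

#C18860, #624631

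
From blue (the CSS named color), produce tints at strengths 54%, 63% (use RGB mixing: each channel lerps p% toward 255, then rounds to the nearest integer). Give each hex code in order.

#8A8AFF, #A1A1FF

CSS blue is rgb(0, 0, 255).
54%: (0 + 137.7 = 137.7→138, 0 + 137.7 = 137.7→138, 255→255) → #8A8AFF
63%: (0 + 160.65 = 160.65→161, 0 + 160.65 = 160.65→161, 255→255) → #A1A1FF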